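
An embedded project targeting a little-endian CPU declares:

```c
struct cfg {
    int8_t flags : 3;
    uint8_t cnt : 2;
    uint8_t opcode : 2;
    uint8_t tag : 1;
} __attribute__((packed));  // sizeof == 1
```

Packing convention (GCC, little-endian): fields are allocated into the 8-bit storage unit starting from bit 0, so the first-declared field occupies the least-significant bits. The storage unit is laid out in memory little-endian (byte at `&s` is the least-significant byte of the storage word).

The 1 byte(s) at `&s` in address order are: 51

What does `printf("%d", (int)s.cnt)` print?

2

[0]=0x51 (little-endian) → word 0x51
flags:3 @ bit 0 → (0x51>>0)&0x7 = 0x1
cnt:2 @ bit 3 → (0x51>>3)&0x3 = 0x2  ←
opcode:2 @ bit 5 → (0x51>>5)&0x3 = 0x2
tag:1 @ bit 7 → (0x51>>7)&0x1 = 0x0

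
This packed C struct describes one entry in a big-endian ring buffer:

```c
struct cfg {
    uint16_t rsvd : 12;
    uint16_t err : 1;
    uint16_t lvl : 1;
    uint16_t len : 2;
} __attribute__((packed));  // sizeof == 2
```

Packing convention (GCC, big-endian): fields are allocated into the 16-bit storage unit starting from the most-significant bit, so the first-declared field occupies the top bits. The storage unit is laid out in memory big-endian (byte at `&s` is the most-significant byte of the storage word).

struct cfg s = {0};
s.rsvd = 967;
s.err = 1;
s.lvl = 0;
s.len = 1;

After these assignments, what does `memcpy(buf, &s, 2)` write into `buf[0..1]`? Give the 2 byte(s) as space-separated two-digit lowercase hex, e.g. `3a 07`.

rsvd:12 = 967 → 0x3c7 << 4 → word 0x3c70
err:1 = 1 → 0x1 << 3 → word 0x3c78
lvl:1 = 0 → 0x0 << 2 → word 0x3c78
len:2 = 1 → 0x1 << 0 → word 0x3c79
word = 0x3c79 → big-endian bytes:
  [0]=0x3c  [1]=0x79

3c 79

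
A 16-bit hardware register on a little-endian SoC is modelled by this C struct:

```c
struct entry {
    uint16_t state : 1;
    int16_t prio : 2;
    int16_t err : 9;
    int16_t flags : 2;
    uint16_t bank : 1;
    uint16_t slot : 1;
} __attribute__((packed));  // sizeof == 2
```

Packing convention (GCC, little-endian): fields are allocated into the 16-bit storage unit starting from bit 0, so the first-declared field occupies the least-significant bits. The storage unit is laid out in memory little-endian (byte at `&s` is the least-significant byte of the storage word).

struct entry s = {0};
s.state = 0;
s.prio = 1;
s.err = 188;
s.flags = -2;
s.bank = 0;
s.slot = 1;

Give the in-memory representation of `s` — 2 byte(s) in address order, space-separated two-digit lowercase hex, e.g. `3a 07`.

e2 a5

[0+:1] state=0 & 0x1 = 0x0; word=0x0000
[1+:2] prio=1 & 0x3 = 0x1; word=0x0002
[3+:9] err=188 & 0x1ff = 0xbc; word=0x05e2
[12+:2] flags=-2 & 0x3 = 0x2; word=0x25e2
[14+:1] bank=0 & 0x1 = 0x0; word=0x25e2
[15+:1] slot=1 & 0x1 = 0x1; word=0xa5e2
word = 0xa5e2 → little-endian bytes:
  [0]=0xe2  [1]=0xa5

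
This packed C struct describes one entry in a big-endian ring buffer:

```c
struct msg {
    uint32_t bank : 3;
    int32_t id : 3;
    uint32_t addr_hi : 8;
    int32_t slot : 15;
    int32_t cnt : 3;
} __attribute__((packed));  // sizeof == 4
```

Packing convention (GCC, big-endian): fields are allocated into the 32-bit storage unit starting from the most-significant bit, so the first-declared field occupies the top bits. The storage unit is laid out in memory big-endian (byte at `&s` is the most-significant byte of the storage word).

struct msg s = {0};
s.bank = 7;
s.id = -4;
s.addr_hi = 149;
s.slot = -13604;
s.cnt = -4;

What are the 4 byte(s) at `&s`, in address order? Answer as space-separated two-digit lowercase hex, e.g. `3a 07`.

f2 56 56 e4

bank:3 = 7 → 0x7 << 29 → word 0xe0000000
id:3 = -4 → 0x4 << 26 → word 0xf0000000
addr_hi:8 = 149 → 0x95 << 18 → word 0xf2540000
slot:15 = -13604 → 0x4adc << 3 → word 0xf25656e0
cnt:3 = -4 → 0x4 << 0 → word 0xf25656e4
word = 0xf25656e4 → big-endian bytes:
  [0]=0xf2  [1]=0x56  [2]=0x56  [3]=0xe4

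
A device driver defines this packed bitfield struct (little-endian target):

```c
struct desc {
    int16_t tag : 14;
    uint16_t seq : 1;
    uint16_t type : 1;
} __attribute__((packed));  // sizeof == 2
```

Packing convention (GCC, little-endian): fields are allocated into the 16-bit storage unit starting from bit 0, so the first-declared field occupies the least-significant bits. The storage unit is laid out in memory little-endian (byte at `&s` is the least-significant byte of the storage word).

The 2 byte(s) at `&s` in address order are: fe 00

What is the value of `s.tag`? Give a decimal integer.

[0]=0xfe [1]=0x00 (little-endian) → word 0x00fe
tag [0+:14] = (word>>0) & 0x3fff = 254  ←
seq [14+:1] = (word>>14) & 0x1 = 0
type [15+:1] = (word>>15) & 0x1 = 0
tag signed 14b, MSB=0: value = 254

254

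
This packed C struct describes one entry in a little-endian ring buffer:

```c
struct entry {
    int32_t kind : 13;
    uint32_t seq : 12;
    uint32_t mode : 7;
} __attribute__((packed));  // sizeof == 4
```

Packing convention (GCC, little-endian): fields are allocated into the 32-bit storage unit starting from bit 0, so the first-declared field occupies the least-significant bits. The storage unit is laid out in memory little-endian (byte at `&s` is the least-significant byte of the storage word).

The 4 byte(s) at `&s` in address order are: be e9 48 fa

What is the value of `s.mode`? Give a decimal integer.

125

[0]=0xbe [1]=0xe9 [2]=0x48 [3]=0xfa (little-endian) → word 0xfa48e9be
kind:13 @ bit 0 → (0xfa48e9be>>0)&0x1fff = 0x9be
seq:12 @ bit 13 → (0xfa48e9be>>13)&0xfff = 0x247
mode:7 @ bit 25 → (0xfa48e9be>>25)&0x7f = 0x7d  ←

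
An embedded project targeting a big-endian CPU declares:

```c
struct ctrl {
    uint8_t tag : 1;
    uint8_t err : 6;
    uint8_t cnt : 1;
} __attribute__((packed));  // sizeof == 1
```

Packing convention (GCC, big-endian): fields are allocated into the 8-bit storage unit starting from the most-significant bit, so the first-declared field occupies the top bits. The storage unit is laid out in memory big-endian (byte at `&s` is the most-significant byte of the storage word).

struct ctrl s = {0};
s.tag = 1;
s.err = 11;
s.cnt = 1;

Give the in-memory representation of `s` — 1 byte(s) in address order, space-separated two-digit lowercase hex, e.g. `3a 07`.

tag (1b) val=1 bits=0x1 at bit 7: 0x80
err (6b) val=11 bits=0xb at bit 1: 0x96
cnt (1b) val=1 bits=0x1 at bit 0: 0x97
word = 0x97 → big-endian bytes:
  [0]=0x97

97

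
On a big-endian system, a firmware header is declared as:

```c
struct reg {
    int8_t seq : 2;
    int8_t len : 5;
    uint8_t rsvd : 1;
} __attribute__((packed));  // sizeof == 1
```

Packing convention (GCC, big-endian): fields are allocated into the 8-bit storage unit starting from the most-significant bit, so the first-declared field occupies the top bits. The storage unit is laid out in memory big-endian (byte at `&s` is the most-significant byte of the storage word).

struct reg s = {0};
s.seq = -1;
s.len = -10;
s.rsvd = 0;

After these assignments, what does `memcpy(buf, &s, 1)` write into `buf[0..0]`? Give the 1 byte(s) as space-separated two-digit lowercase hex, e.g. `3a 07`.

ec

[6+:2] seq=-1 & 0x3 = 0x3; word=0xc0
[1+:5] len=-10 & 0x1f = 0x16; word=0xec
[0+:1] rsvd=0 & 0x1 = 0x0; word=0xec
word = 0xec → big-endian bytes:
  [0]=0xec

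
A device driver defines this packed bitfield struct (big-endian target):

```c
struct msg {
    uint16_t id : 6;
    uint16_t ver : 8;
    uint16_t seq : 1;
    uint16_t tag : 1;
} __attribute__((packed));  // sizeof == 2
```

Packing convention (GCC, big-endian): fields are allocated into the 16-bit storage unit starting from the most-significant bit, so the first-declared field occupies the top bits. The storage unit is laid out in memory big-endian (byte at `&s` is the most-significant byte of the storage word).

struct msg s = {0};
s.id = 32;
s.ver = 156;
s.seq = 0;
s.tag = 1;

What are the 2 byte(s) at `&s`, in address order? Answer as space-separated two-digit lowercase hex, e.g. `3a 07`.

id:6 = 32 → 0x20 << 10 → word 0x8000
ver:8 = 156 → 0x9c << 2 → word 0x8270
seq:1 = 0 → 0x0 << 1 → word 0x8270
tag:1 = 1 → 0x1 << 0 → word 0x8271
word = 0x8271 → big-endian bytes:
  [0]=0x82  [1]=0x71

82 71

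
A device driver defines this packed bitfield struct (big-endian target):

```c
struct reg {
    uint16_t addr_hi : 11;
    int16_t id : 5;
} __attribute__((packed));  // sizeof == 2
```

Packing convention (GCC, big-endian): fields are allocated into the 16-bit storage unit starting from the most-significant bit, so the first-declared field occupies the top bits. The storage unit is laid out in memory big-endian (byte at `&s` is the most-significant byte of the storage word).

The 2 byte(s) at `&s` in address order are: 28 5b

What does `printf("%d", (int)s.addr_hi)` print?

[0]=0x28 [1]=0x5b (big-endian) → word 0x285b
addr_hi:11 @ bit 5 → (0x285b>>5)&0x7ff = 0x142  ←
id:5 @ bit 0 → (0x285b>>0)&0x1f = 0x1b

322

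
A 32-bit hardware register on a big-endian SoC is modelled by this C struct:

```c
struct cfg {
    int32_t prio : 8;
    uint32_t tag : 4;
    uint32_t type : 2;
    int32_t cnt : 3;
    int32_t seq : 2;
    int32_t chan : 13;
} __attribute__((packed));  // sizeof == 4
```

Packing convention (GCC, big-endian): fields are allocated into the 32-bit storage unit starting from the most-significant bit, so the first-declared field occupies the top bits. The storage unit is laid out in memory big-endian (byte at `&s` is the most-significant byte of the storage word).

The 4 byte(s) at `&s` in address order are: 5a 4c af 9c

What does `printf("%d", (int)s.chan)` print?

[0]=0x5a [1]=0x4c [2]=0xaf [3]=0x9c (big-endian) → word 0x5a4caf9c
prio:8 @ bit 24 → (0x5a4caf9c>>24)&0xff = 0x5a
tag:4 @ bit 20 → (0x5a4caf9c>>20)&0xf = 0x4
type:2 @ bit 18 → (0x5a4caf9c>>18)&0x3 = 0x3
cnt:3 @ bit 15 → (0x5a4caf9c>>15)&0x7 = 0x1
seq:2 @ bit 13 → (0x5a4caf9c>>13)&0x3 = 0x1
chan:13 @ bit 0 → (0x5a4caf9c>>0)&0x1fff = 0xf9c  ←
chan signed 13b, MSB=0: value = 3996

3996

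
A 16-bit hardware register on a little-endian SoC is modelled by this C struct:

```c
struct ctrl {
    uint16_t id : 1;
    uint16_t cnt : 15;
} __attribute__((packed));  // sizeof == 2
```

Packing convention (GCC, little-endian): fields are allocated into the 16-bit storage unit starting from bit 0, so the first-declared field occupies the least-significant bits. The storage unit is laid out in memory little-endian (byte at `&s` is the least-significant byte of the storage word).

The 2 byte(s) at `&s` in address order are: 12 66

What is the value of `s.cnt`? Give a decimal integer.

[0]=0x12 [1]=0x66 (little-endian) → word 0x6612
id:1 @ bit 0 → (0x6612>>0)&0x1 = 0x0
cnt:15 @ bit 1 → (0x6612>>1)&0x7fff = 0x3309  ←

13065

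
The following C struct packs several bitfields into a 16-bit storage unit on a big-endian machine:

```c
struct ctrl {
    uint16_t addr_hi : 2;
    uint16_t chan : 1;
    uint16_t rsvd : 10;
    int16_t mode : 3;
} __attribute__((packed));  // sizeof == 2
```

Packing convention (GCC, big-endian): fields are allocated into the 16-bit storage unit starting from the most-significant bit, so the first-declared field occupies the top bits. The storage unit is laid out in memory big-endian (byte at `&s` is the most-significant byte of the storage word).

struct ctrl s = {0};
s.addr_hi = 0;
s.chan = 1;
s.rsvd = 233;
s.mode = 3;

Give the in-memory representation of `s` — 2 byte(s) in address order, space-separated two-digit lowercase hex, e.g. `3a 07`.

addr_hi:2 = 0 → 0x0 << 14 → word 0x0000
chan:1 = 1 → 0x1 << 13 → word 0x2000
rsvd:10 = 233 → 0xe9 << 3 → word 0x2748
mode:3 = 3 → 0x3 << 0 → word 0x274b
word = 0x274b → big-endian bytes:
  [0]=0x27  [1]=0x4b

27 4b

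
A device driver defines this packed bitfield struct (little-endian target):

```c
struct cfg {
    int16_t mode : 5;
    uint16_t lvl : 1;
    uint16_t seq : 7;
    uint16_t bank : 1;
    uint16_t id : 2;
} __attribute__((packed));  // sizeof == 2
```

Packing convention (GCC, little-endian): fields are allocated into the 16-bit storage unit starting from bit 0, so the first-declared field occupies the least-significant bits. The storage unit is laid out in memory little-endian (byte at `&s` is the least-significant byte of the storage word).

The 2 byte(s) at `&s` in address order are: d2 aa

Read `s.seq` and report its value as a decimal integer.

43

[0]=0xd2 [1]=0xaa (little-endian) → word 0xaad2
mode [0+:5] = (word>>0) & 0x1f = 18
lvl [5+:1] = (word>>5) & 0x1 = 0
seq [6+:7] = (word>>6) & 0x7f = 43  ←
bank [13+:1] = (word>>13) & 0x1 = 1
id [14+:2] = (word>>14) & 0x3 = 2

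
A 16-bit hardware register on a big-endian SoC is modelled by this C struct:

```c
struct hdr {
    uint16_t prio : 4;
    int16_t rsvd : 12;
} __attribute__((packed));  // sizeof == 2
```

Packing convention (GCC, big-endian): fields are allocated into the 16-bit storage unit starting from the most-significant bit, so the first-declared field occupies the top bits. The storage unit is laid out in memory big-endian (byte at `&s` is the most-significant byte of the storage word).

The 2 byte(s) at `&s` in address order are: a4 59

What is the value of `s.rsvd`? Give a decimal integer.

[0]=0xa4 [1]=0x59 (big-endian) → word 0xa459
prio [12+:4] = (word>>12) & 0xf = 10
rsvd [0+:12] = (word>>0) & 0xfff = 1113  ←
rsvd signed 12b, MSB=0: value = 1113

1113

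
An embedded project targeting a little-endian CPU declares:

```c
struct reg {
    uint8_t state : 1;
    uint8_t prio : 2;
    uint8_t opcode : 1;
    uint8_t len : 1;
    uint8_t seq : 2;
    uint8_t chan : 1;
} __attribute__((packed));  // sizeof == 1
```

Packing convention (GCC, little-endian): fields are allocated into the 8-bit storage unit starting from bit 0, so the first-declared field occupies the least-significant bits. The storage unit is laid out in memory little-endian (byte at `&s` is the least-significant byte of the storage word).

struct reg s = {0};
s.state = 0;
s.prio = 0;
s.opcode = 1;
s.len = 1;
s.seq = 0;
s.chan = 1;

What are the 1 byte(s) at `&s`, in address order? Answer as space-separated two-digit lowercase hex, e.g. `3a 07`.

state:1 = 0 → 0x0 << 0 → word 0x00
prio:2 = 0 → 0x0 << 1 → word 0x00
opcode:1 = 1 → 0x1 << 3 → word 0x08
len:1 = 1 → 0x1 << 4 → word 0x18
seq:2 = 0 → 0x0 << 5 → word 0x18
chan:1 = 1 → 0x1 << 7 → word 0x98
word = 0x98 → little-endian bytes:
  [0]=0x98

98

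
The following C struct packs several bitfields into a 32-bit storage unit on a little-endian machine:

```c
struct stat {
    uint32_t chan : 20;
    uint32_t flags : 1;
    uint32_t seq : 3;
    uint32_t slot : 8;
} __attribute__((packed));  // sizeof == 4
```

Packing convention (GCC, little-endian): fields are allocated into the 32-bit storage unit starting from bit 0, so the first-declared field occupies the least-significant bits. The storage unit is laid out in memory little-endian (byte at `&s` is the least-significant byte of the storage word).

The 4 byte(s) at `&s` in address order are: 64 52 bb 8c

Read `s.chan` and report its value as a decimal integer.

[0]=0x64 [1]=0x52 [2]=0xbb [3]=0x8c (little-endian) → word 0x8cbb5264
chan:20 @ bit 0 → (0x8cbb5264>>0)&0xfffff = 0xb5264  ←
flags:1 @ bit 20 → (0x8cbb5264>>20)&0x1 = 0x1
seq:3 @ bit 21 → (0x8cbb5264>>21)&0x7 = 0x5
slot:8 @ bit 24 → (0x8cbb5264>>24)&0xff = 0x8c

741988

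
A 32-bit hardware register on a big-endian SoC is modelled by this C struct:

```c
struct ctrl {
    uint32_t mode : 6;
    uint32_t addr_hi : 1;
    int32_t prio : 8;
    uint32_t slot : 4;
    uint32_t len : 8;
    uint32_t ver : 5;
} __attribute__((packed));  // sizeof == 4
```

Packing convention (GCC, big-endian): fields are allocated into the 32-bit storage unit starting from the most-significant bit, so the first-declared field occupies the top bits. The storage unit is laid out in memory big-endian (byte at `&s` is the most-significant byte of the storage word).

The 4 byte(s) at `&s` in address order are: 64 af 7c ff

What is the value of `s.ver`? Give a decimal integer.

31

[0]=0x64 [1]=0xaf [2]=0x7c [3]=0xff (big-endian) → word 0x64af7cff
mode:6 @ bit 26 → (0x64af7cff>>26)&0x3f = 0x19
addr_hi:1 @ bit 25 → (0x64af7cff>>25)&0x1 = 0x0
prio:8 @ bit 17 → (0x64af7cff>>17)&0xff = 0x57
slot:4 @ bit 13 → (0x64af7cff>>13)&0xf = 0xb
len:8 @ bit 5 → (0x64af7cff>>5)&0xff = 0xe7
ver:5 @ bit 0 → (0x64af7cff>>0)&0x1f = 0x1f  ←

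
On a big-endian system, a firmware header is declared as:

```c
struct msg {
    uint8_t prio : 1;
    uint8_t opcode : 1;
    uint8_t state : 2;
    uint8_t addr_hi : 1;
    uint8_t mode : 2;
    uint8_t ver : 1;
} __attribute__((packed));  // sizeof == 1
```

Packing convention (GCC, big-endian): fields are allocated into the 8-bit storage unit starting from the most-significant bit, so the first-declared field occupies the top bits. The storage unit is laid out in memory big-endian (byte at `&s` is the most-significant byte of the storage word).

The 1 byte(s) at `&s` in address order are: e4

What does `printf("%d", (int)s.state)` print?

2

[0]=0xe4 (big-endian) → word 0xe4
prio:1 @ bit 7 → (0xe4>>7)&0x1 = 0x1
opcode:1 @ bit 6 → (0xe4>>6)&0x1 = 0x1
state:2 @ bit 4 → (0xe4>>4)&0x3 = 0x2  ←
addr_hi:1 @ bit 3 → (0xe4>>3)&0x1 = 0x0
mode:2 @ bit 1 → (0xe4>>1)&0x3 = 0x2
ver:1 @ bit 0 → (0xe4>>0)&0x1 = 0x0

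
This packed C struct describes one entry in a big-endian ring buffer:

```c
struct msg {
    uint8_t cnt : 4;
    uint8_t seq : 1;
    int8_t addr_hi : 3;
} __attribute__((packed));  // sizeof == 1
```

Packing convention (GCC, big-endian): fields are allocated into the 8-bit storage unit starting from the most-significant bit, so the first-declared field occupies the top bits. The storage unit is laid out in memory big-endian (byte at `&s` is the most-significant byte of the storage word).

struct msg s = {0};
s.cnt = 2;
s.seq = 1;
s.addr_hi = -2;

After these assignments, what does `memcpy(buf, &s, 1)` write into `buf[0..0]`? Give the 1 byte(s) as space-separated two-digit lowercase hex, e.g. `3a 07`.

2e

cnt (4b) val=2 bits=0x2 at bit 4: 0x20
seq (1b) val=1 bits=0x1 at bit 3: 0x28
addr_hi (3b) val=-2 bits=0x6 at bit 0: 0x2e
word = 0x2e → big-endian bytes:
  [0]=0x2e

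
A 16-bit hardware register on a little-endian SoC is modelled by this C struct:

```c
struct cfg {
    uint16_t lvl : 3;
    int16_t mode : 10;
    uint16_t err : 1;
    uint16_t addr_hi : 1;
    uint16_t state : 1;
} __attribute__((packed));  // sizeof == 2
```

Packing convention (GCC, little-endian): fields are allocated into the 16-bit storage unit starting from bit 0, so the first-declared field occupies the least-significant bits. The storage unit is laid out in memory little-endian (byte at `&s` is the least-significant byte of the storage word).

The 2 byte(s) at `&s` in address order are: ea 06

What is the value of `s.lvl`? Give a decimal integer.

2

[0]=0xea [1]=0x06 (little-endian) → word 0x06ea
lvl:3 @ bit 0 → (0x06ea>>0)&0x7 = 0x2  ←
mode:10 @ bit 3 → (0x06ea>>3)&0x3ff = 0xdd
err:1 @ bit 13 → (0x06ea>>13)&0x1 = 0x0
addr_hi:1 @ bit 14 → (0x06ea>>14)&0x1 = 0x0
state:1 @ bit 15 → (0x06ea>>15)&0x1 = 0x0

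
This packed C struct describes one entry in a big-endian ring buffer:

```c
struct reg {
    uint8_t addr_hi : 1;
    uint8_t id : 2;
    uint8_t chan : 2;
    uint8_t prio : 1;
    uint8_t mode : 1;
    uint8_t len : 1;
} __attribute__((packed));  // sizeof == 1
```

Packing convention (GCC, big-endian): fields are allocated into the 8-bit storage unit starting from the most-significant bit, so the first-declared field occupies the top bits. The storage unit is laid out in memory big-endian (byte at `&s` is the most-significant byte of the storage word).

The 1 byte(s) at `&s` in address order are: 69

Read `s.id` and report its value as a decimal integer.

[0]=0x69 (big-endian) → word 0x69
addr_hi [7+:1] = (word>>7) & 0x1 = 0
id [5+:2] = (word>>5) & 0x3 = 3  ←
chan [3+:2] = (word>>3) & 0x3 = 1
prio [2+:1] = (word>>2) & 0x1 = 0
mode [1+:1] = (word>>1) & 0x1 = 0
len [0+:1] = (word>>0) & 0x1 = 1

3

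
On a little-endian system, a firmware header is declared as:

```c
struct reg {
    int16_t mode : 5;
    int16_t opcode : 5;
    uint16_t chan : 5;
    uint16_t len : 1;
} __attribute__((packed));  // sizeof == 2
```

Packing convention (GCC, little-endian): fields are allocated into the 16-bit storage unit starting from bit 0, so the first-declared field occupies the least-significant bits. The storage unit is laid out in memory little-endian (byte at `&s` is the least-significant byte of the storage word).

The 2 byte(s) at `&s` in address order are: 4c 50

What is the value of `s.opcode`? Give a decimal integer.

[0]=0x4c [1]=0x50 (little-endian) → word 0x504c
mode [0+:5] = (word>>0) & 0x1f = 12
opcode [5+:5] = (word>>5) & 0x1f = 2  ←
chan [10+:5] = (word>>10) & 0x1f = 20
len [15+:1] = (word>>15) & 0x1 = 0
opcode signed 5b, MSB=0: value = 2

2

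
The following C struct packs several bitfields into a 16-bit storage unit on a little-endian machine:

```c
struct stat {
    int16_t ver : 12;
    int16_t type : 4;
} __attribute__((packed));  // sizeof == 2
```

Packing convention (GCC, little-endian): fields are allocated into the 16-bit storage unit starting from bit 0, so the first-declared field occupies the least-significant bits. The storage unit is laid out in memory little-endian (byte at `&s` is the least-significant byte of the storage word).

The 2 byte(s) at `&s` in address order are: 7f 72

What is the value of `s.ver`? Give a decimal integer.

[0]=0x7f [1]=0x72 (little-endian) → word 0x727f
ver:12 @ bit 0 → (0x727f>>0)&0xfff = 0x27f  ←
type:4 @ bit 12 → (0x727f>>12)&0xf = 0x7
ver signed 12b, MSB=0: value = 639

639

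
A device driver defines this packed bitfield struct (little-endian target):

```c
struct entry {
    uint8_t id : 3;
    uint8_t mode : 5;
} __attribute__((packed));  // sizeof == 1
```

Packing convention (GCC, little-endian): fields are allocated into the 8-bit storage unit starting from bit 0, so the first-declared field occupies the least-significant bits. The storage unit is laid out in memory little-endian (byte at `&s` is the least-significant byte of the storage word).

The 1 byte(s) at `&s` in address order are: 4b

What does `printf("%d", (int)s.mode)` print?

9

[0]=0x4b (little-endian) → word 0x4b
id:3 @ bit 0 → (0x4b>>0)&0x7 = 0x3
mode:5 @ bit 3 → (0x4b>>3)&0x1f = 0x9  ←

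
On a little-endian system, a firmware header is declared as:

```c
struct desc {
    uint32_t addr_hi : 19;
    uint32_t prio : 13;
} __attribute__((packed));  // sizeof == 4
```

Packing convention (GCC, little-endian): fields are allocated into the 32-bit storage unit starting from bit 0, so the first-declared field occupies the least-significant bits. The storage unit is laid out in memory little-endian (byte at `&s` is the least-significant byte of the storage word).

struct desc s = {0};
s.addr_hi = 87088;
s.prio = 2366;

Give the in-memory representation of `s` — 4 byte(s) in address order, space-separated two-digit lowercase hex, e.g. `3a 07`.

30 54 f1 49

addr_hi (19b) val=87088 bits=0x15430 at bit 0: 0x00015430
prio (13b) val=2366 bits=0x93e at bit 19: 0x49f15430
word = 0x49f15430 → little-endian bytes:
  [0]=0x30  [1]=0x54  [2]=0xf1  [3]=0x49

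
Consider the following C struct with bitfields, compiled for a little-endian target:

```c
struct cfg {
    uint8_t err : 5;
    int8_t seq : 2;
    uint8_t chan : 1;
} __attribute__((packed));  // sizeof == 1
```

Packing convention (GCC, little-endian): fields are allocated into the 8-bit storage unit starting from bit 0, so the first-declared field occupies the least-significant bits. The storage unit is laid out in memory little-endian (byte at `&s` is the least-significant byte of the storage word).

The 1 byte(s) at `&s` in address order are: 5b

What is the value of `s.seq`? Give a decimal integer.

[0]=0x5b (little-endian) → word 0x5b
err:5 @ bit 0 → (0x5b>>0)&0x1f = 0x1b
seq:2 @ bit 5 → (0x5b>>5)&0x3 = 0x2  ←
chan:1 @ bit 7 → (0x5b>>7)&0x1 = 0x0
seq signed 2b, MSB=1: 2 - 4 = -2

-2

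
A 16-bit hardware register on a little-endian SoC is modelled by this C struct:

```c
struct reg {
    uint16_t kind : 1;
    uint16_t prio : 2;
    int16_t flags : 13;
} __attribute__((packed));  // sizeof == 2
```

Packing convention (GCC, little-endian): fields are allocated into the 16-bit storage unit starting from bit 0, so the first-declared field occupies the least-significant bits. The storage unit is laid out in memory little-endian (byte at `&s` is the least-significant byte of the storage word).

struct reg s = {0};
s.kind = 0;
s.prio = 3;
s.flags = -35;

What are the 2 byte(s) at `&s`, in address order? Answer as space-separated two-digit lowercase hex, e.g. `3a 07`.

kind:1 = 0 → 0x0 << 0 → word 0x0000
prio:2 = 3 → 0x3 << 1 → word 0x0006
flags:13 = -35 → 0x1fdd << 3 → word 0xfeee
word = 0xfeee → little-endian bytes:
  [0]=0xee  [1]=0xfe

ee fe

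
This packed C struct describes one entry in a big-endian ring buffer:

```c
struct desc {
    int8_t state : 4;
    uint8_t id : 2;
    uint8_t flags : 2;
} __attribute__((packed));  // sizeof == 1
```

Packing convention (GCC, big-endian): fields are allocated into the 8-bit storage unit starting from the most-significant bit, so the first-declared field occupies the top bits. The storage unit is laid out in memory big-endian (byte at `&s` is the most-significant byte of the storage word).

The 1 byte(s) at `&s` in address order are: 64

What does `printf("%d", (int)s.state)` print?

6

[0]=0x64 (big-endian) → word 0x64
state:4 @ bit 4 → (0x64>>4)&0xf = 0x6  ←
id:2 @ bit 2 → (0x64>>2)&0x3 = 0x1
flags:2 @ bit 0 → (0x64>>0)&0x3 = 0x0
state signed 4b, MSB=0: value = 6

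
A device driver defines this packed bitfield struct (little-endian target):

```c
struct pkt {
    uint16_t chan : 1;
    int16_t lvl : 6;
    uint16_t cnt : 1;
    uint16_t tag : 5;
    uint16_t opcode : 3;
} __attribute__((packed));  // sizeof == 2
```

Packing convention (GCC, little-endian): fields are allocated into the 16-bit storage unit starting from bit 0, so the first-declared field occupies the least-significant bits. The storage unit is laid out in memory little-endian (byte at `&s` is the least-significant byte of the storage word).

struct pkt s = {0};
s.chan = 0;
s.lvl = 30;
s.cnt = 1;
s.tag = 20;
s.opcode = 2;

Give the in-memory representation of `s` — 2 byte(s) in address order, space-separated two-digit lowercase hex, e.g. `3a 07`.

[0+:1] chan=0 & 0x1 = 0x0; word=0x0000
[1+:6] lvl=30 & 0x3f = 0x1e; word=0x003c
[7+:1] cnt=1 & 0x1 = 0x1; word=0x00bc
[8+:5] tag=20 & 0x1f = 0x14; word=0x14bc
[13+:3] opcode=2 & 0x7 = 0x2; word=0x54bc
word = 0x54bc → little-endian bytes:
  [0]=0xbc  [1]=0x54

bc 54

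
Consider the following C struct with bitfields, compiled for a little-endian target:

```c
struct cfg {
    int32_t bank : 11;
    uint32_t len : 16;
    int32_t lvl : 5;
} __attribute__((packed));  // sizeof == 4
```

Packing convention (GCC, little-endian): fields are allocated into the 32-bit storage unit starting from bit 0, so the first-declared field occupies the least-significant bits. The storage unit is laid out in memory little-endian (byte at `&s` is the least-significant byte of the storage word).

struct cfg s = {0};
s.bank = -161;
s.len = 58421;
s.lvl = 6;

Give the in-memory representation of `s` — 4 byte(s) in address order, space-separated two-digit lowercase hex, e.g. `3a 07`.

5f af 21 37

[0+:11] bank=-161 & 0x7ff = 0x75f; word=0x0000075f
[11+:16] len=58421 & 0xffff = 0xe435; word=0x0721af5f
[27+:5] lvl=6 & 0x1f = 0x6; word=0x3721af5f
word = 0x3721af5f → little-endian bytes:
  [0]=0x5f  [1]=0xaf  [2]=0x21  [3]=0x37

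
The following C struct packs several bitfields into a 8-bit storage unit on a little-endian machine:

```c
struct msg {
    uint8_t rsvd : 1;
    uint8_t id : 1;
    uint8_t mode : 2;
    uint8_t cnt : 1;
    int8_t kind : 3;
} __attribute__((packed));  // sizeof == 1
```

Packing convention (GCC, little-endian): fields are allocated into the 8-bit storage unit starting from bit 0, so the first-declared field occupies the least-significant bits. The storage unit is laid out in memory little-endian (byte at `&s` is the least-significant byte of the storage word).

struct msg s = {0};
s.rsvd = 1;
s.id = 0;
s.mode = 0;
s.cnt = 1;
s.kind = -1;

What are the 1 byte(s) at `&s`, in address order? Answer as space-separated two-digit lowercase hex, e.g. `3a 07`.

f1

[0+:1] rsvd=1 & 0x1 = 0x1; word=0x01
[1+:1] id=0 & 0x1 = 0x0; word=0x01
[2+:2] mode=0 & 0x3 = 0x0; word=0x01
[4+:1] cnt=1 & 0x1 = 0x1; word=0x11
[5+:3] kind=-1 & 0x7 = 0x7; word=0xf1
word = 0xf1 → little-endian bytes:
  [0]=0xf1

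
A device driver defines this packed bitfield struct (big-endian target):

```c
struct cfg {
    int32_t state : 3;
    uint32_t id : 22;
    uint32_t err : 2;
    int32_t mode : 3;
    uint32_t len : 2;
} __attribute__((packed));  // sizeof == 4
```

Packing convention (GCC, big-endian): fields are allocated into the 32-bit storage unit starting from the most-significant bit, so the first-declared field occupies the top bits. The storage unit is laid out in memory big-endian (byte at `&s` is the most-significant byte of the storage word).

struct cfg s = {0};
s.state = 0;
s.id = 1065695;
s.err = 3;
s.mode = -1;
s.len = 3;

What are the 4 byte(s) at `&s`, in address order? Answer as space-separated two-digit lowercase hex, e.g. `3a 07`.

08 21 6f ff

state:3 = 0 → 0x0 << 29 → word 0x00000000
id:22 = 1065695 → 0x1042df << 7 → word 0x08216f80
err:2 = 3 → 0x3 << 5 → word 0x08216fe0
mode:3 = -1 → 0x7 << 2 → word 0x08216ffc
len:2 = 3 → 0x3 << 0 → word 0x08216fff
word = 0x08216fff → big-endian bytes:
  [0]=0x08  [1]=0x21  [2]=0x6f  [3]=0xff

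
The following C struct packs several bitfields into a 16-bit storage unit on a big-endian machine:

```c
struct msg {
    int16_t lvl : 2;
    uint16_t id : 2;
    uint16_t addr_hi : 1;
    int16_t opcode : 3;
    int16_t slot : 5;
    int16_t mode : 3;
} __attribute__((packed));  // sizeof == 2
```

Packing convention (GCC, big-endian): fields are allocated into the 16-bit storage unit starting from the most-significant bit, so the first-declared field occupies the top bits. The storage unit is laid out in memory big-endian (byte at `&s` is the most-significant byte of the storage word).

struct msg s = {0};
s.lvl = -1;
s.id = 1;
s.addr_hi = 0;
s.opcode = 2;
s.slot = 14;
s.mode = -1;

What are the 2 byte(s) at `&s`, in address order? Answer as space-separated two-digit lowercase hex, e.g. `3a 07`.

lvl:2 = -1 → 0x3 << 14 → word 0xc000
id:2 = 1 → 0x1 << 12 → word 0xd000
addr_hi:1 = 0 → 0x0 << 11 → word 0xd000
opcode:3 = 2 → 0x2 << 8 → word 0xd200
slot:5 = 14 → 0xe << 3 → word 0xd270
mode:3 = -1 → 0x7 << 0 → word 0xd277
word = 0xd277 → big-endian bytes:
  [0]=0xd2  [1]=0x77

d2 77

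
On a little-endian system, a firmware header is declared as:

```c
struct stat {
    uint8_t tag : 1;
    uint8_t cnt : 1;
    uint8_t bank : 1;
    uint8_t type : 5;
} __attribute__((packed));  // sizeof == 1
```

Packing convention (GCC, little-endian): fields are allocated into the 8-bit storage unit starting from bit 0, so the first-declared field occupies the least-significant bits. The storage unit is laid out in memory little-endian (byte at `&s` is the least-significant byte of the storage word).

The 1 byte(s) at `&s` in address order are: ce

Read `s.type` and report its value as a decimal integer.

25

[0]=0xce (little-endian) → word 0xce
tag:1 @ bit 0 → (0xce>>0)&0x1 = 0x0
cnt:1 @ bit 1 → (0xce>>1)&0x1 = 0x1
bank:1 @ bit 2 → (0xce>>2)&0x1 = 0x1
type:5 @ bit 3 → (0xce>>3)&0x1f = 0x19  ←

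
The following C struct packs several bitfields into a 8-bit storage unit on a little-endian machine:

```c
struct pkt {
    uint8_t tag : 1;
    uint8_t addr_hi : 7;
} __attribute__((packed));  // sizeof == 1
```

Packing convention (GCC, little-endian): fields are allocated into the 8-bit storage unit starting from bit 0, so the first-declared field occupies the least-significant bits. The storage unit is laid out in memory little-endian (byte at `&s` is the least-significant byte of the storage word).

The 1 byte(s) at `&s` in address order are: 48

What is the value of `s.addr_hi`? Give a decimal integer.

[0]=0x48 (little-endian) → word 0x48
tag:1 @ bit 0 → (0x48>>0)&0x1 = 0x0
addr_hi:7 @ bit 1 → (0x48>>1)&0x7f = 0x24  ←

36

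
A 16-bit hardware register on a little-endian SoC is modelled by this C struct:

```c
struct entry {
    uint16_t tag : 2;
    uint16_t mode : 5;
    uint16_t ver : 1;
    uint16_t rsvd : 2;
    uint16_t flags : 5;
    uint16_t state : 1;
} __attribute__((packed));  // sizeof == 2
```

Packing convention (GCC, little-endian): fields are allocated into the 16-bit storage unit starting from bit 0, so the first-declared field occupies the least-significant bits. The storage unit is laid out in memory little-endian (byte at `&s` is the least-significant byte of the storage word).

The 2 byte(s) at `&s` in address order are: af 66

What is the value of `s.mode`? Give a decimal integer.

[0]=0xaf [1]=0x66 (little-endian) → word 0x66af
tag:2 @ bit 0 → (0x66af>>0)&0x3 = 0x3
mode:5 @ bit 2 → (0x66af>>2)&0x1f = 0xb  ←
ver:1 @ bit 7 → (0x66af>>7)&0x1 = 0x1
rsvd:2 @ bit 8 → (0x66af>>8)&0x3 = 0x2
flags:5 @ bit 10 → (0x66af>>10)&0x1f = 0x19
state:1 @ bit 15 → (0x66af>>15)&0x1 = 0x0

11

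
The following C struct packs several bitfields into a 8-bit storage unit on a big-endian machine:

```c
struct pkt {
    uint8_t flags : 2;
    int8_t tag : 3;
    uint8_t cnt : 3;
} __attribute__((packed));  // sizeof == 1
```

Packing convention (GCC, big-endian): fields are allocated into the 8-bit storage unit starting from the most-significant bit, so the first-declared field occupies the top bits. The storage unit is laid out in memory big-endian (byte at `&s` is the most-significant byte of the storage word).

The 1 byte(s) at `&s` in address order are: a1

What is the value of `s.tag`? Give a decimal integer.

[0]=0xa1 (big-endian) → word 0xa1
flags [6+:2] = (word>>6) & 0x3 = 2
tag [3+:3] = (word>>3) & 0x7 = 4  ←
cnt [0+:3] = (word>>0) & 0x7 = 1
tag signed 3b, MSB=1: 4 - 8 = -4

-4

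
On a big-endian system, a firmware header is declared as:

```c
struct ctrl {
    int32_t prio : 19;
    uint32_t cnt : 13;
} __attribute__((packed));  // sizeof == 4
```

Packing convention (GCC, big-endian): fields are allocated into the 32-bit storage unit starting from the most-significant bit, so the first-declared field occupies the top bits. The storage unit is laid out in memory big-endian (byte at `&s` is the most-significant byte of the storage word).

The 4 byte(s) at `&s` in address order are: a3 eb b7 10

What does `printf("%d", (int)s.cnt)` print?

5904

[0]=0xa3 [1]=0xeb [2]=0xb7 [3]=0x10 (big-endian) → word 0xa3ebb710
prio:19 @ bit 13 → (0xa3ebb710>>13)&0x7ffff = 0x51f5d
cnt:13 @ bit 0 → (0xa3ebb710>>0)&0x1fff = 0x1710  ←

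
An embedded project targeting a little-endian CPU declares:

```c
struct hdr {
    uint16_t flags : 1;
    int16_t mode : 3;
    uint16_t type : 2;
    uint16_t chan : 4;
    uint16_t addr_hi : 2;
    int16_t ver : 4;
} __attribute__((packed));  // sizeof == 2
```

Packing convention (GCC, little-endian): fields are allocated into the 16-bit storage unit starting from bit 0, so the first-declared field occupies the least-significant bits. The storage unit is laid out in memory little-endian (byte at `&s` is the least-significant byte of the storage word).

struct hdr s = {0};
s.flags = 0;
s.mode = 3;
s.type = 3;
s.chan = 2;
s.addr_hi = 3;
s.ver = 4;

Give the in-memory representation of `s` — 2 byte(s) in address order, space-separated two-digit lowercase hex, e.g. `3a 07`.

b6 4c

[0+:1] flags=0 & 0x1 = 0x0; word=0x0000
[1+:3] mode=3 & 0x7 = 0x3; word=0x0006
[4+:2] type=3 & 0x3 = 0x3; word=0x0036
[6+:4] chan=2 & 0xf = 0x2; word=0x00b6
[10+:2] addr_hi=3 & 0x3 = 0x3; word=0x0cb6
[12+:4] ver=4 & 0xf = 0x4; word=0x4cb6
word = 0x4cb6 → little-endian bytes:
  [0]=0xb6  [1]=0x4c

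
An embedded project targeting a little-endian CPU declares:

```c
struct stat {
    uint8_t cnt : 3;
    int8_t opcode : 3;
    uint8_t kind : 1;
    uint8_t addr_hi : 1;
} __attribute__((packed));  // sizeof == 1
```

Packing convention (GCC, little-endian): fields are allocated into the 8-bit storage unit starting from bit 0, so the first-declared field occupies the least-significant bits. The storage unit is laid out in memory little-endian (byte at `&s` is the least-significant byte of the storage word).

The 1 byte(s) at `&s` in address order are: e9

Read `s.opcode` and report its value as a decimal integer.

-3

[0]=0xe9 (little-endian) → word 0xe9
cnt [0+:3] = (word>>0) & 0x7 = 1
opcode [3+:3] = (word>>3) & 0x7 = 5  ←
kind [6+:1] = (word>>6) & 0x1 = 1
addr_hi [7+:1] = (word>>7) & 0x1 = 1
opcode signed 3b, MSB=1: 5 - 8 = -3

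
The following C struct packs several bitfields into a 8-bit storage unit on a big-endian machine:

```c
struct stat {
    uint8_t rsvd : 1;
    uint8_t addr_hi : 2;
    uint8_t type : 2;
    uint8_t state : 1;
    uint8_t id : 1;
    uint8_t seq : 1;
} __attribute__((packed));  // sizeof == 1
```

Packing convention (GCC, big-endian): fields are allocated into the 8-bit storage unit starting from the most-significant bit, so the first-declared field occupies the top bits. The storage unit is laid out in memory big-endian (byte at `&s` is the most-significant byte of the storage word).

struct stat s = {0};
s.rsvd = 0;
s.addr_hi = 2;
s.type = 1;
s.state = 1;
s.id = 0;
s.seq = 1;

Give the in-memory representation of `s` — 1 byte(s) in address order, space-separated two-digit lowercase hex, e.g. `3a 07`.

4d

rsvd:1 = 0 → 0x0 << 7 → word 0x00
addr_hi:2 = 2 → 0x2 << 5 → word 0x40
type:2 = 1 → 0x1 << 3 → word 0x48
state:1 = 1 → 0x1 << 2 → word 0x4c
id:1 = 0 → 0x0 << 1 → word 0x4c
seq:1 = 1 → 0x1 << 0 → word 0x4d
word = 0x4d → big-endian bytes:
  [0]=0x4d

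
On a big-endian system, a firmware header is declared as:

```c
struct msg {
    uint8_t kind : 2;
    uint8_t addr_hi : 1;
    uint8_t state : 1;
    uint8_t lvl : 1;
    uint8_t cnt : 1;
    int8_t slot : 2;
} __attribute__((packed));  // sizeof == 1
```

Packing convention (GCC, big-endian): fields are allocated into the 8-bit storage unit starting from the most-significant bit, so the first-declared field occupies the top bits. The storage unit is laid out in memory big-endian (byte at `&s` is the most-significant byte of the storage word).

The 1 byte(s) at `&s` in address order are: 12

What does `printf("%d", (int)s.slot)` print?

[0]=0x12 (big-endian) → word 0x12
kind:2 @ bit 6 → (0x12>>6)&0x3 = 0x0
addr_hi:1 @ bit 5 → (0x12>>5)&0x1 = 0x0
state:1 @ bit 4 → (0x12>>4)&0x1 = 0x1
lvl:1 @ bit 3 → (0x12>>3)&0x1 = 0x0
cnt:1 @ bit 2 → (0x12>>2)&0x1 = 0x0
slot:2 @ bit 0 → (0x12>>0)&0x3 = 0x2  ←
slot signed 2b, MSB=1: 2 - 4 = -2

-2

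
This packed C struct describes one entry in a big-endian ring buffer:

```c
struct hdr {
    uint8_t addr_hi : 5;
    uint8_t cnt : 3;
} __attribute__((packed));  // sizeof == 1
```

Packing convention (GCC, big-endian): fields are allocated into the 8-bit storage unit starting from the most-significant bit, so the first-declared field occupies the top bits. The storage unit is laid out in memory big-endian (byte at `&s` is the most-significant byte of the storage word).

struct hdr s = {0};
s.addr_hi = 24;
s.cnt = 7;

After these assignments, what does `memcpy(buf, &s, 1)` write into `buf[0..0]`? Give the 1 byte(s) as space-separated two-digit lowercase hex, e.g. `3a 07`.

c7

[3+:5] addr_hi=24 & 0x1f = 0x18; word=0xc0
[0+:3] cnt=7 & 0x7 = 0x7; word=0xc7
word = 0xc7 → big-endian bytes:
  [0]=0xc7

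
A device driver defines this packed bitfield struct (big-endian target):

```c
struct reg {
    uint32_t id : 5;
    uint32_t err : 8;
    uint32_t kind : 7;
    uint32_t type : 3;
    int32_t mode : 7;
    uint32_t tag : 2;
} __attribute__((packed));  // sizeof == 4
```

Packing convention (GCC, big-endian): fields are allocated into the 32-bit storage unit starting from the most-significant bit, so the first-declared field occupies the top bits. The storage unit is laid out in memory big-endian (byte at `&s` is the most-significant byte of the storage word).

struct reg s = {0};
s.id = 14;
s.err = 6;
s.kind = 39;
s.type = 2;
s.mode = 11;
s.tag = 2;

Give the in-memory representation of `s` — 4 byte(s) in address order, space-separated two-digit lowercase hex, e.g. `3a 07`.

70 32 74 2e

id (5b) val=14 bits=0xe at bit 27: 0x70000000
err (8b) val=6 bits=0x6 at bit 19: 0x70300000
kind (7b) val=39 bits=0x27 at bit 12: 0x70327000
type (3b) val=2 bits=0x2 at bit 9: 0x70327400
mode (7b) val=11 bits=0xb at bit 2: 0x7032742c
tag (2b) val=2 bits=0x2 at bit 0: 0x7032742e
word = 0x7032742e → big-endian bytes:
  [0]=0x70  [1]=0x32  [2]=0x74  [3]=0x2e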